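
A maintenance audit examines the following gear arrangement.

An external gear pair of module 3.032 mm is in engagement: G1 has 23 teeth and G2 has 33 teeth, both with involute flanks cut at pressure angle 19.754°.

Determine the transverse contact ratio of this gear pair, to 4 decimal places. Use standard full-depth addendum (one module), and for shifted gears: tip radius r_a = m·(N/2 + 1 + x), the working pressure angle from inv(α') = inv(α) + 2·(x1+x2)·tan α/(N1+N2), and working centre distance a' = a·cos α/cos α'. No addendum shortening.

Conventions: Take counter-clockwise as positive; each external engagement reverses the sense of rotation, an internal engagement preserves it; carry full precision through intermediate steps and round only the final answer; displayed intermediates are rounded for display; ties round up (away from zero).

1.6432

topology: single-mesh involute geometry — m = 3.032, 23T/33T pair
base radii: r_b1 = 32.816103, r_b2 = 47.083973
tip radii: r_a1 = 37.900000, r_a2 = 53.060000
no profile shift: α' = α, a' = a
action lengths: √(r_a1²−r_b1²) = 18.960839, √(r_a2²−r_b2²) = 24.463504
base pitch p_b = π·m·cos α = 8.964768
CR = (18.960839 + 24.463504 − 84.896000·sin 19.75400°)/8.964768 = 1.643209
contact ratio ≈ 1.6432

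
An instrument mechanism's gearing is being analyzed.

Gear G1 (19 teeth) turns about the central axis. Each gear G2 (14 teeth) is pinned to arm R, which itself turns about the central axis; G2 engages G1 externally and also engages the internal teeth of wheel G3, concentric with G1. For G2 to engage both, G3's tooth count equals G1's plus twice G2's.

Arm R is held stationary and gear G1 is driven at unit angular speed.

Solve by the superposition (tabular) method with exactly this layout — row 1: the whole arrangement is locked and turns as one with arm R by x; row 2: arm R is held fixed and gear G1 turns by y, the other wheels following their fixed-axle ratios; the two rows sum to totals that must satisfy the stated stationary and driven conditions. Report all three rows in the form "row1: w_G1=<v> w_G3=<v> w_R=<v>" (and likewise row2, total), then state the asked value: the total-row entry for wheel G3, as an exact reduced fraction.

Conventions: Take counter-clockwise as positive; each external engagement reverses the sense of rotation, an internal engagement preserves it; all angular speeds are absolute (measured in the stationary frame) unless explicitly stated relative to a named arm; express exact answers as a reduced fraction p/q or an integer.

row1: w_G1=0 w_G3=0 w_R=0
row2: w_G1=1 w_G3=-19/47 w_R=0
total: w_G1=1 w_G3=-19/47 w_R=0
asked value: -19/47

class = planetary set [G3 = 19+2·14 = 47; Willis about the carrier]
row 1: whole set turns with the arm by x
row 2 — arm fixed, fixed-axis ratios: sun y, ring −(19/47)·y, arm 0
boundary: total ω_arm = x = 0 and total ω_sun = x + y = 1  ⇒  y = 1, x = 0
row 2 ring = −(19/47)·1 = -19/47
totals (row 1 + row 2): sun 0 + 1 = 1, ring 0 + (-19/47) = -19/47, arm 0 + 0 = 0
asked cell (total, ring) = -19/47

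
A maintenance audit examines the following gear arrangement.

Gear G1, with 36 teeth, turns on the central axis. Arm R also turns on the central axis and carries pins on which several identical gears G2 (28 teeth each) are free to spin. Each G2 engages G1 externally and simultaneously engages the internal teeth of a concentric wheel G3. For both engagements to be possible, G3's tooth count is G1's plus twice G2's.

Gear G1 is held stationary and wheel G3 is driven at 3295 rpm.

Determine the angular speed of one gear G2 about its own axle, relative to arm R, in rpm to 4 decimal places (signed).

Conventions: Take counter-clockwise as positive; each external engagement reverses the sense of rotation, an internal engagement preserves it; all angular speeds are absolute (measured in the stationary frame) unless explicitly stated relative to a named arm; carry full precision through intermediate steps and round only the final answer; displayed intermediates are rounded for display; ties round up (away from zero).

+3044.9330 rpm

class = planetary set [G3 = 36+2·28 = 92; Willis about the carrier]
normalise by the input: solve with ω_ring = 1, then scale by 3295 rpm
ring teeth: 36 + 2·28 = 92
36(ω_sun−ω_arm) = −92(ω_ring−ω_arm),  ω_sun = 0, ω_ring = 1
36(0−ω_arm) = −92(1−ω_arm)  ⇒  128·ω_arm = 92  ⇒  ω_arm = 23/32
sun–planet mesh: 36·(0−23/32) = −28·(ω_p−ω_arm)  ⇒  ω_p−ω_arm = 207/224
scale: ω_p−ω_arm = 207/224 × 3295 rpm = +3044.9330 rpm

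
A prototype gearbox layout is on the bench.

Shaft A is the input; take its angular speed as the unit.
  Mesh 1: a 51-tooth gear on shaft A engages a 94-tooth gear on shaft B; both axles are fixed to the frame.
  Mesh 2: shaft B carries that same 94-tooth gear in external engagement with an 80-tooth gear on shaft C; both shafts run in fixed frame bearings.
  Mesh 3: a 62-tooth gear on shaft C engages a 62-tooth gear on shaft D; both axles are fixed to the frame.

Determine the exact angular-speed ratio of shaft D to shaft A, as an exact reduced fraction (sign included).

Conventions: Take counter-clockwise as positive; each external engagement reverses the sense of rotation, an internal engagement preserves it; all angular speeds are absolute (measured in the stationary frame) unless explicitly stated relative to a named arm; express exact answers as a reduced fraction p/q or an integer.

class = fixed-axis compound train [3 meshes; 3 ratios multiply, 3 sense flips]
mesh 1 [51T→94T]: running ratio 51/94, sense −
mesh 2 [94T→80T]: running ratio 51/80, sense +
mesh 3 [62T→62T]: running ratio 51/80, sense −
ω_out/ω_in = -51/80

-51/80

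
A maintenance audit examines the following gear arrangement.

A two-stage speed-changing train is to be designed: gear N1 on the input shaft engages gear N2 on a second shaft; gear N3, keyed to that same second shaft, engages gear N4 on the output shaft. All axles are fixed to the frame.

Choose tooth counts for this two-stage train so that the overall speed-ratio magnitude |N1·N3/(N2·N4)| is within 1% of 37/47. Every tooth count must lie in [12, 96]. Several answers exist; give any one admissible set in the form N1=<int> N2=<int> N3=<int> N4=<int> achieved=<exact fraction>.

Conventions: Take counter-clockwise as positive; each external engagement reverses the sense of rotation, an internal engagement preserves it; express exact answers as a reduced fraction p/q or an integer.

topology: fixed-axis compound train — 2 stages, target 37/47
target = 37/47 in lowest terms: an exact hit needs N1·N3 = k·37 and N2·N4 = k·47 for one integer k, every count in [12, 96]; additionally prefer no 1:1 stage (N1 ≠ N2, N3 ≠ N4)
k = 1…11: no 1:1-free in-range split of k·37 and k·47 into factor pairs; take k = 12
k = 12: N1·N3 = 444 = 12·37, N2·N4 = 564 = 47·12
achieved = 12·37/(47·12) = 37/47; |achieved − target| = 0 ≤ 37/4700 ✓

N1=12 N2=47 N3=37 N4=12 achieved=37/47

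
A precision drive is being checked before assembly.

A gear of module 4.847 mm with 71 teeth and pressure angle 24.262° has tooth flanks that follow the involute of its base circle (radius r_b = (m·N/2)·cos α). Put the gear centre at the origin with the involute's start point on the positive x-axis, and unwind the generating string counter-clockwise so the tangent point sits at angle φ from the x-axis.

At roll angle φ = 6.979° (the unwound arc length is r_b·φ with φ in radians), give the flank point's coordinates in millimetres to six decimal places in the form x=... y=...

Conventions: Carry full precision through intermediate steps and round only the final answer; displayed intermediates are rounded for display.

x=158.030141 y=0.094360

single-mesh involute tooth geometry (71T wheel at module 4.847)
pitch radius r_p = m·N/2 = 4.847·71/2 = 172.068500
base radius r_b = r_p·cos α = 172.068500·cos 24.262° = 156.870722
roll angle φ = 6.979° = 0.12180653 rad
x = r_b·(cos φ + φ·sin φ) = 158.030141
y = r_b·(sin φ − φ·cos φ) = 0.094360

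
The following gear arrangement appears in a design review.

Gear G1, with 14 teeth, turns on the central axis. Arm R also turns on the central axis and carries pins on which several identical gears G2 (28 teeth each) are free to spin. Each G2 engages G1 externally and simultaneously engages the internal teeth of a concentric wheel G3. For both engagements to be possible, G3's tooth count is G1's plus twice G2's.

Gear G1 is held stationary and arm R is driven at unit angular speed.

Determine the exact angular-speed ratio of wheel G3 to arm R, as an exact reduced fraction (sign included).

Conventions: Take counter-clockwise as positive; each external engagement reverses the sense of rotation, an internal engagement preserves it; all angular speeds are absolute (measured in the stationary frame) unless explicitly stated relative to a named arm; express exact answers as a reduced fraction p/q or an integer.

6/5

class = planetary set [G3 = 14+2·28 = 70; Willis about the carrier]
ring teeth: 14 + 2·28 = 70
14(ω_sun−ω_arm) = −70(ω_ring−ω_arm),  ω_sun = 0, ω_arm = 1
ω_ring = 1 − (14/70)(0−1) = 6/5
ω_out/ω_in = 6/5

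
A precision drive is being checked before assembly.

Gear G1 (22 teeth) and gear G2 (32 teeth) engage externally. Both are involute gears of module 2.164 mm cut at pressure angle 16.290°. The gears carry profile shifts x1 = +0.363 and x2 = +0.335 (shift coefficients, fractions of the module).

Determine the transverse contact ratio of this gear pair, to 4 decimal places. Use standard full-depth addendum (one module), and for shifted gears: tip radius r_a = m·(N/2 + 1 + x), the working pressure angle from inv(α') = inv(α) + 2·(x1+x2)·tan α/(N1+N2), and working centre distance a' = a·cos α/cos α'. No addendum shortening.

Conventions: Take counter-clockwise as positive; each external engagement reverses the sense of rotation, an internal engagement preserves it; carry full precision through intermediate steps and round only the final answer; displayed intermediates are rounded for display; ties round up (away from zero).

recognized (one external pair, fixed centres): single-mesh tooth geometry, m = 2.164, N1 = 22, N2 = 32
base radii: r_b1 = 22.848371, r_b2 = 33.233994
tip radii: r_a1 = 26.753532, r_a2 = 37.512940
inv(α') = inv(16.290°) + 2·(+0.363+0.335)·tan α/(22+32) = 0.01547159  ⇒  α' = 20.24212°
a' = a·cos α / cos α' = 58.4280·cos 16.290°/cos 20.24212° = 59.774076
action lengths: √(r_a1²−r_b1²) = 13.917738, √(r_a2²−r_b2²) = 17.398917
base pitch p_b = π·m·cos α = 6.525479
CR = (13.917738 + 17.398917 − 59.774076·sin 20.24212°)/6.525479 = 1.629848
contact ratio ≈ 1.6298

1.6298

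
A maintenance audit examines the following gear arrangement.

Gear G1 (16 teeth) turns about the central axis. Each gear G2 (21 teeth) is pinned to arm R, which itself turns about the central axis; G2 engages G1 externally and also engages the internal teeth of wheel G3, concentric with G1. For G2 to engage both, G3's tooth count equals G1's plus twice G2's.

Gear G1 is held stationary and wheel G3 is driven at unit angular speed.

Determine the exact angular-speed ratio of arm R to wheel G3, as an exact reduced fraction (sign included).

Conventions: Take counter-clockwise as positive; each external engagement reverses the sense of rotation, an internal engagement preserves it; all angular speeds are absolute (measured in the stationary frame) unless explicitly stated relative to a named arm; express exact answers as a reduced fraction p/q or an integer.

29/37

recognized (axles ride arm R): planetary set, 16/21/58 teeth
ring teeth: 16 + 2·21 = 58
16(ω_sun−ω_arm) = −58(ω_ring−ω_arm),  ω_sun = 0, ω_ring = 1
16(0−ω_arm) = −58(1−ω_arm)  ⇒  74·ω_arm = 58  ⇒  ω_arm = 29/37
ω_out/ω_in = 29/37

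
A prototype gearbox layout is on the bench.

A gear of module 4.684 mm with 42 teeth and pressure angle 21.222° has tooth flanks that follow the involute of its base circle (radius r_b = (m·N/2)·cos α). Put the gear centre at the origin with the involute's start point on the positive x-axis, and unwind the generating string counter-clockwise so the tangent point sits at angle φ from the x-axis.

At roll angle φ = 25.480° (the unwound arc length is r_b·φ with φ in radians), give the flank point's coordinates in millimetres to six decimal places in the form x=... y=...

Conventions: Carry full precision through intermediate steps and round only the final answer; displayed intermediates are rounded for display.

topology: single-mesh involute geometry — m = 4.684, N = 42
pitch radius r_p = m·N/2 = 4.684·42/2 = 98.364000
base radius r_b = r_p·cos α = 98.364000·cos 21.222° = 91.693433
roll angle φ = 25.480° = 0.44470989 rad
x = r_b·(cos φ + φ·sin φ) = 100.317011
y = r_b·(sin φ − φ·cos φ) = 2.635324

x=100.317011 y=2.635324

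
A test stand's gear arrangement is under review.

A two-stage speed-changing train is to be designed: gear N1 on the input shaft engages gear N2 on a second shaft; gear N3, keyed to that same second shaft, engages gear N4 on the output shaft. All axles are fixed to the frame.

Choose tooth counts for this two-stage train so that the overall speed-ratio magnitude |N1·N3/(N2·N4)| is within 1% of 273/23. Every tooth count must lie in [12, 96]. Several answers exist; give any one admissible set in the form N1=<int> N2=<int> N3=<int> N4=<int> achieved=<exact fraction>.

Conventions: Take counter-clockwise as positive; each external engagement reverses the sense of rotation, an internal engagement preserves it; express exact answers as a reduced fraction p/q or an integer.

N1=36 N2=12 N3=91 N4=23 achieved=273/23

class = fixed-axis compound train [2-stage, 273/23 wanted]
target = 273/23 in lowest terms: an exact hit needs N1·N3 = k·273 and N2·N4 = k·23 for one integer k, every count in [12, 96]; additionally prefer no 1:1 stage (N1 ≠ N2, N3 ≠ N4)
k = 1…11: no 1:1-free in-range split of k·273 and k·23 into factor pairs; take k = 12
k = 12: N1·N3 = 3276 = 36·91, N2·N4 = 276 = 12·23
achieved = 36·91/(12·23) = 273/23; |achieved − target| = 0 ≤ 273/2300 ✓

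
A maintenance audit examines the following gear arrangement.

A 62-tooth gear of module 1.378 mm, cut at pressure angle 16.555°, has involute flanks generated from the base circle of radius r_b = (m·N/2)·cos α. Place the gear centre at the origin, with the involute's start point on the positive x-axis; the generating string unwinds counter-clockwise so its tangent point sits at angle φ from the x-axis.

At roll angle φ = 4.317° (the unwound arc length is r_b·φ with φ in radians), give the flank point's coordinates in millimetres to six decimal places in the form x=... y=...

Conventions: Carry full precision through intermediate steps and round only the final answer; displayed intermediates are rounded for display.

x=41.063260 y=0.005835

class = single-mesh tooth geometry [base-circle involute, m = 1.378, 62T]
pitch radius r_p = m·N/2 = 1.378·62/2 = 42.718000
base radius r_b = r_p·cos α = 42.718000·cos 16.555° = 40.947196
roll angle φ = 4.317° = 0.07534586 rad
x = r_b·(cos φ + φ·sin φ) = 41.063260
y = r_b·(sin φ − φ·cos φ) = 0.005835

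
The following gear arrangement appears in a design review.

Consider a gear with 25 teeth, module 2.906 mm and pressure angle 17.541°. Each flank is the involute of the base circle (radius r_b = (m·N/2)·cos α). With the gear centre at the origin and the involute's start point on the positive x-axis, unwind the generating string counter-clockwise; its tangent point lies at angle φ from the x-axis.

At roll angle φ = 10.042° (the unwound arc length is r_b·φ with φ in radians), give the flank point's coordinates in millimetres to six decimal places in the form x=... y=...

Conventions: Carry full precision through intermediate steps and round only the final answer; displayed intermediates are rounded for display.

x=35.163841 y=0.061967

class = single-mesh tooth geometry [base-circle involute, m = 2.906, 25T]
pitch radius r_p = m·N/2 = 2.906·25/2 = 36.325000
base radius r_b = r_p·cos α = 36.325000·cos 17.541° = 34.635943
roll angle φ = 10.042° = 0.17526596 rad
x = r_b·(cos φ + φ·sin φ) = 35.163841
y = r_b·(sin φ − φ·cos φ) = 0.061967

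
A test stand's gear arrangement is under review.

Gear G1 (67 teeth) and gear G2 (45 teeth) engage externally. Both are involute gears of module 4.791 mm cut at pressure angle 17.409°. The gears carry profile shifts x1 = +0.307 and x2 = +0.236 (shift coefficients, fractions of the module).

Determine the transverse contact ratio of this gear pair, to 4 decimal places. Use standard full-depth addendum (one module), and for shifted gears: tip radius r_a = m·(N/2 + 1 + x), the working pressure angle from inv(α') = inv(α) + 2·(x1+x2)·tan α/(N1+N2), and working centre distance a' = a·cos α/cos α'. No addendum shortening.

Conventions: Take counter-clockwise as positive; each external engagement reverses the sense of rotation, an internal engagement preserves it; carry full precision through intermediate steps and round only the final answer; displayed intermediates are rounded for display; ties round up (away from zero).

1.8282

topology: single-mesh involute geometry — m = 4.791, 67T/45T pair
base radii: r_b1 = 153.146600, r_b2 = 102.859657
tip radii: r_a1 = 166.760337, r_a2 = 113.719176
inv(α') = inv(17.409°) + 2·(+0.307+0.236)·tan α/(67+45) = 0.01274950  ⇒  α' = 19.01663°
a' = a·cos α / cos α' = 268.2960·cos 17.409°/cos 19.01663° = 270.784585
action lengths: √(r_a1²−r_b1²) = 65.993400, √(r_a2²−r_b2²) = 48.496824
base pitch p_b = π·m·cos α = 14.361917
CR = (65.993400 + 48.496824 − 270.784585·sin 19.01663°)/14.361917 = 1.828243
contact ratio ≈ 1.8282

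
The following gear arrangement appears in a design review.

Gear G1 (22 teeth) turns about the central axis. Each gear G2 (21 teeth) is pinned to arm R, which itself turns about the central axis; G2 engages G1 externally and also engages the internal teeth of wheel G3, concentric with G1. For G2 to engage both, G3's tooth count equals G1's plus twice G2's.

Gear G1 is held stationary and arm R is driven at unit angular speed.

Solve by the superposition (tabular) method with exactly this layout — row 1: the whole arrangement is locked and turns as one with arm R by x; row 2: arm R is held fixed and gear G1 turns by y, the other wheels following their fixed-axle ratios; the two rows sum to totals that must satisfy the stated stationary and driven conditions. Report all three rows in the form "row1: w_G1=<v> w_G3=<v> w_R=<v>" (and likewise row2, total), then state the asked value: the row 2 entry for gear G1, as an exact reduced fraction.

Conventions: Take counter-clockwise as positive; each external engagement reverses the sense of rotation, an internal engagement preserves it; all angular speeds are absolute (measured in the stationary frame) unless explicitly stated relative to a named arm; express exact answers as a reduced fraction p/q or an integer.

row1: w_G1=1 w_G3=1 w_R=1
row2: w_G1=-1 w_G3=11/32 w_R=0
total: w_G1=0 w_G3=43/32 w_R=1
asked value: -1

class = planetary set [G3 = 22+2·21 = 64; Willis about the carrier]
row 1 (train locked, turned with arm): all members turn x
row 2 — arm fixed, fixed-axis ratios: sun y, ring −(22/64)·y, arm 0
boundary: total ω_sun = x + y = 0 and total ω_arm = x = 1  ⇒  y = -1, x = 1
row 2 ring = −(22/64)·(-1) = 11/32
totals (row 1 + row 2): sun 1 + (-1) = 0, ring 1 + 11/32 = 43/32, arm 1 + 0 = 1
asked cell (row2, sun) = -1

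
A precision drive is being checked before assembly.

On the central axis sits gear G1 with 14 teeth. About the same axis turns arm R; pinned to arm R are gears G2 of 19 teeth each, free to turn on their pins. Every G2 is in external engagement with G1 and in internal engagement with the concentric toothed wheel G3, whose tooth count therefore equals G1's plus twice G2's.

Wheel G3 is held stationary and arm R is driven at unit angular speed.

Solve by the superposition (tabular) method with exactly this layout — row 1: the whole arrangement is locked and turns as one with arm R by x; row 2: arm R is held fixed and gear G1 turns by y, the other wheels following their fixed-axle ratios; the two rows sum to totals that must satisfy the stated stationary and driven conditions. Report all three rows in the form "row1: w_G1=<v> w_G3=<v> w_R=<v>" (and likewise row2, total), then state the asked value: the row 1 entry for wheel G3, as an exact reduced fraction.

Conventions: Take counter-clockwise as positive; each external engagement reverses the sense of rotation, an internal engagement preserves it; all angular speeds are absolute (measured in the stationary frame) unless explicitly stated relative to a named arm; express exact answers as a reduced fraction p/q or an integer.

recognized (axles ride arm R): planetary set, 14/19/52 teeth
row 1 — lock + rotate with arm: ω_sun = ω_ring = ω_arm = x
row 2 — arm fixed, fixed-axis ratios: sun y, ring −(14/52)·y, arm 0
boundary: total ω_ring = x − (14/52)·y = 0 and total ω_arm = x = 1  ⇒  y = 26/7, x = 1
row 2 ring = −(14/52)·26/7 = -1
totals (row 1 + row 2): sun 1 + 26/7 = 33/7, ring 1 + (-1) = 0, arm 1 + 0 = 1
asked cell (row1, ring) = 1

row1: w_G1=1 w_G3=1 w_R=1
row2: w_G1=26/7 w_G3=-1 w_R=0
total: w_G1=33/7 w_G3=0 w_R=1
asked value: 1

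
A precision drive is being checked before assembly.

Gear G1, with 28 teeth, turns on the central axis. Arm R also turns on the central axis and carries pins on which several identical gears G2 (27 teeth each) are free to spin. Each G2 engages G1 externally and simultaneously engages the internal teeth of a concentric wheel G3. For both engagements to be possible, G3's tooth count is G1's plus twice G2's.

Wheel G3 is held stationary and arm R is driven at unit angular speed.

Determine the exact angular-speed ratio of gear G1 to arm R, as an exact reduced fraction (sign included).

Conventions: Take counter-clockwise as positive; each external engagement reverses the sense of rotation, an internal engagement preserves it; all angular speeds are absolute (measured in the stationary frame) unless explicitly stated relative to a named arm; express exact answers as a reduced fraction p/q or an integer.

55/14

planetary set (28T centre, 27T on arm, 82T internal) — Willis relation
ring teeth: 28 + 2·27 = 82
28(ω_sun−ω_arm) = −82(ω_ring−ω_arm),  ω_ring = 0, ω_arm = 1
ω_sun = 1 − (82/28)(0−1) = 55/14
ω_out/ω_in = 55/14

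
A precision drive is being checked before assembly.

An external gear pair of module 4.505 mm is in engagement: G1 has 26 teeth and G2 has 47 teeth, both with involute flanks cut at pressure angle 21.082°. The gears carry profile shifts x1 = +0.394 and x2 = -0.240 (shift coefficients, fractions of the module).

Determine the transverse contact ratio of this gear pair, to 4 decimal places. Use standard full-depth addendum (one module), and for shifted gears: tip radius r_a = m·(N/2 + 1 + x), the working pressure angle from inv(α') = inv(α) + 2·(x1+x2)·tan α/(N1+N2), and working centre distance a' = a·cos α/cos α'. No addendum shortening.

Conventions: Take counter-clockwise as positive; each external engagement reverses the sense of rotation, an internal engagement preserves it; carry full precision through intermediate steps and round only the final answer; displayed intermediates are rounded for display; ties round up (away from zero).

1.5638

recognized (one external pair, fixed centres): single-mesh tooth geometry, m = 4.505, N1 = 26, N2 = 47
base radii: r_b1 = 54.645045, r_b2 = 98.781427
tip radii: r_a1 = 64.844970, r_a2 = 109.291300
inv(α') = inv(21.082°) + 2·(+0.394-0.240)·tan α/(26+47) = 0.01918320  ⇒  α' = 21.68962°
a' = a·cos α / cos α' = 164.4325·cos 21.082°/cos 21.68962° = 165.116815
action lengths: √(r_a1²−r_b1²) = 34.911162, √(r_a2²−r_b2²) = 46.763426
base pitch p_b = π·m·cos α = 13.205575
CR = (34.911162 + 46.763426 − 165.116815·sin 21.68962°)/13.205575 = 1.563808
contact ratio ≈ 1.5638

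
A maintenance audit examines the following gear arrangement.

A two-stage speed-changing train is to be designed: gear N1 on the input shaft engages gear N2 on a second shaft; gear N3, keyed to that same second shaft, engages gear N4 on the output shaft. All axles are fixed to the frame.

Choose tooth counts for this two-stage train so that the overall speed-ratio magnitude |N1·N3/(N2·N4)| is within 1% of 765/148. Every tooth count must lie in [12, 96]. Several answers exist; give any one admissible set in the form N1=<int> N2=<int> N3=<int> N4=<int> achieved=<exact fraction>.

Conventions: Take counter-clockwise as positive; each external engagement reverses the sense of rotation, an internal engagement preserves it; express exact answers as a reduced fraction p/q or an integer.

N1=27 N2=12 N3=85 N4=37 achieved=765/148

design class (target 765/148): fixed-axis compound train
target = 765/148 in lowest terms: an exact hit needs N1·N3 = k·765 and N2·N4 = k·148 for one integer k, every count in [12, 96]; additionally prefer no 1:1 stage (N1 ≠ N2, N3 ≠ N4)
k = 1…2: no 1:1-free in-range split of k·765 and k·148 into factor pairs; take k = 3
k = 3: N1·N3 = 2295 = 27·85, N2·N4 = 444 = 12·37
achieved = 27·85/(12·37) = 765/148; |achieved − target| = 0 ≤ 153/2960 ✓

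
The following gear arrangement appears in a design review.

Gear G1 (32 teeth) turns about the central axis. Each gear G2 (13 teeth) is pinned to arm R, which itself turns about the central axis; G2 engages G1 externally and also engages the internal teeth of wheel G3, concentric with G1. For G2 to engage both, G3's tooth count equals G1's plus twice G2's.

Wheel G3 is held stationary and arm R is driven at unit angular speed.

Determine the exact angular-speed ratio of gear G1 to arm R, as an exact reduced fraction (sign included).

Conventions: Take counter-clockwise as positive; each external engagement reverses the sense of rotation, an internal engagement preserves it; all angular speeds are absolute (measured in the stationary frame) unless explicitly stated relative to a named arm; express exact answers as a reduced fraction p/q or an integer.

recognized (axles ride arm R): planetary set, 32/13/58 teeth
ring teeth: 32 + 2·13 = 58
32(ω_sun−ω_arm) = −58(ω_ring−ω_arm),  ω_ring = 0, ω_arm = 1
ω_sun = 1 − (58/32)(0−1) = 45/16
ω_out/ω_in = 45/16

45/16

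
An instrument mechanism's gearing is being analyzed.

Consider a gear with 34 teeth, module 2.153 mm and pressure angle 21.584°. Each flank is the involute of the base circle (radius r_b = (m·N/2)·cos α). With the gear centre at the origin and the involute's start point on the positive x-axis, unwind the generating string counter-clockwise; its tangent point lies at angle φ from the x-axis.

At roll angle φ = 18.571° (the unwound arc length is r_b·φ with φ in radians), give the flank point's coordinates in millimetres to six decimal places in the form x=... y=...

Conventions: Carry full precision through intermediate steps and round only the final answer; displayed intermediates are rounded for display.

x=35.775612 y=0.382267

single-mesh involute tooth geometry (34T wheel at module 2.153)
pitch radius r_p = m·N/2 = 2.153·34/2 = 36.601000
base radius r_b = r_p·cos α = 36.601000·cos 21.584° = 34.034510
roll angle φ = 18.571° = 0.32412510 rad
x = r_b·(cos φ + φ·sin φ) = 35.775612
y = r_b·(sin φ − φ·cos φ) = 0.382267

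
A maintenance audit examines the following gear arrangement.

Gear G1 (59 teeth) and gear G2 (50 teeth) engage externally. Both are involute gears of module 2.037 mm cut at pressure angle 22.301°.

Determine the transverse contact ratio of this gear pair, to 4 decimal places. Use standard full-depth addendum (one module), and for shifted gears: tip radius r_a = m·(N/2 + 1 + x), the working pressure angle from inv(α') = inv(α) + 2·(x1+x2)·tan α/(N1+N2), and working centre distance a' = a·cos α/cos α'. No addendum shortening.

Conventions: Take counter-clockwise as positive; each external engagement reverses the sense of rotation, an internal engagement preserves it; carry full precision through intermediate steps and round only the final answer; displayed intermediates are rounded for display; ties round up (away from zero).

single-mesh involute tooth geometry (59T engaging 50T at module 2.037)
base radii: r_b1 = 55.596842, r_b2 = 47.115968
tip radii: r_a1 = 62.128500, r_a2 = 52.962000
no profile shift: α' = α, a' = a
action lengths: √(r_a1²−r_b1²) = 27.729798, √(r_a2²−r_b2²) = 24.187994
base pitch p_b = π·m·cos α = 5.920767
CR = (27.729798 + 24.187994 − 111.016500·sin 22.30100°)/5.920767 = 1.653520
contact ratio ≈ 1.6535

1.6535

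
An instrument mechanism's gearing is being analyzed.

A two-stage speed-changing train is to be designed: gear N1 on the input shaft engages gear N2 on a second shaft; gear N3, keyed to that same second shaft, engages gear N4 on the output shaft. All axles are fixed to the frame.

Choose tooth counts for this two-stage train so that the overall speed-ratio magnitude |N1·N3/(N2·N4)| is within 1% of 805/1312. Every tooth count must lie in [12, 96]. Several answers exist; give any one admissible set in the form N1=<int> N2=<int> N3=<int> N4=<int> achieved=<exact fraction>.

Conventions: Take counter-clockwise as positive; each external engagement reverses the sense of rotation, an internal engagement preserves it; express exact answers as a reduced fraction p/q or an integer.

N1=23 N2=16 N3=35 N4=82 achieved=805/1312

2-stage fixed-axis compound train for ratio 805/1312
target = 805/1312 in lowest terms: an exact hit needs N1·N3 = k·805 and N2·N4 = k·1312 for one integer k, every count in [12, 96]; additionally prefer no 1:1 stage (N1 ≠ N2, N3 ≠ N4)
k = 1: N1·N3 = 805 = 23·35, N2·N4 = 1312 = 16·82
achieved = 23·35/(16·82) = 805/1312; |achieved − target| = 0 ≤ 161/26240 ✓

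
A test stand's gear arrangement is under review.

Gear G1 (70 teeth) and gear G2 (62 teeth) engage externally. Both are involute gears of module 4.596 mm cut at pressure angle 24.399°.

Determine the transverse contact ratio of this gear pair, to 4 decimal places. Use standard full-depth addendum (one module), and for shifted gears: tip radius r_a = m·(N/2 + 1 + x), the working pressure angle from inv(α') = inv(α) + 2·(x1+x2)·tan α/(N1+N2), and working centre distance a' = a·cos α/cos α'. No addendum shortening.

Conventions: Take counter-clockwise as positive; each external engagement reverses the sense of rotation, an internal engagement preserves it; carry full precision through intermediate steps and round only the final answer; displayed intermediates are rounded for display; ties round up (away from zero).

topology: single-mesh involute geometry — m = 4.596, 70T/62T pair
base radii: r_b1 = 146.493733, r_b2 = 129.751592
tip radii: r_a1 = 165.456000, r_a2 = 147.072000
no profile shift: α' = α, a' = a
action lengths: √(r_a1²−r_b1²) = 76.910818, √(r_a2²−r_b2²) = 69.243754
base pitch p_b = π·m·cos α = 13.149247
CR = (76.910818 + 69.243754 − 303.336000·sin 24.39900°)/13.149247 = 1.585638
contact ratio ≈ 1.5856

1.5856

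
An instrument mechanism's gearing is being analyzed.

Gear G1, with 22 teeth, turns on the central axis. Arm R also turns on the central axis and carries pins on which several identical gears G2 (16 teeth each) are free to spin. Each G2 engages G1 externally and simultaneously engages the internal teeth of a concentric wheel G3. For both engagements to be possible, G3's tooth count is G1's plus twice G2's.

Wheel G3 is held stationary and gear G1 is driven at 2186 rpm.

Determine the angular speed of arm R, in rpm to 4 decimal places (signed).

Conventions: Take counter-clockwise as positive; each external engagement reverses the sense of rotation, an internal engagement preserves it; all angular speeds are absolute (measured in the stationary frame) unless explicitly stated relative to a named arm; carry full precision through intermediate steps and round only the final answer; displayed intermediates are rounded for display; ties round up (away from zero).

+632.7895 rpm

topology: planetary set — G1 22T / G2 16T / G3 54T, arm = carrier (Willis)
normalise by the input: solve with ω_sun = 1, then scale by 2186 rpm
ring teeth: 22 + 2·16 = 54
22(ω_sun−ω_arm) = −54(ω_ring−ω_arm),  ω_ring = 0, ω_sun = 1
22(1−ω_arm) = −54(0−ω_arm)  ⇒  76·ω_arm = 22  ⇒  ω_arm = 11/38
scale: ω_arm = 11/38 × 2186 rpm = +632.7895 rpm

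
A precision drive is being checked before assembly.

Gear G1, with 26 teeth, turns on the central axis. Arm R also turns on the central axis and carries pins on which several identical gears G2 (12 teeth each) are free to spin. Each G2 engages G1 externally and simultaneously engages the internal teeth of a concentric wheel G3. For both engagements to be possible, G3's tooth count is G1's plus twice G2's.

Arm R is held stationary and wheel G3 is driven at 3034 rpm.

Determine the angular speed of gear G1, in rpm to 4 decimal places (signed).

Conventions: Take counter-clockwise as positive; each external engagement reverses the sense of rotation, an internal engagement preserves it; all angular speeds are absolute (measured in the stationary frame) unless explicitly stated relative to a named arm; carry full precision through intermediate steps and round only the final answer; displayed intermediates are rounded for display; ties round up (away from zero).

-5834.6154 rpm

class = planetary set [G3 = 26+2·12 = 50; Willis about the carrier]
normalise by the input: solve with ω_ring = 1, then scale by 3034 rpm
ring teeth: 26 + 2·12 = 50
26(ω_sun−ω_arm) = −50(ω_ring−ω_arm),  ω_arm = 0, ω_ring = 1
ω_sun = 0 − (50/26)(1−0) = -25/13
scale: ω_sun = -25/13 × 3034 rpm = -5834.6154 rpm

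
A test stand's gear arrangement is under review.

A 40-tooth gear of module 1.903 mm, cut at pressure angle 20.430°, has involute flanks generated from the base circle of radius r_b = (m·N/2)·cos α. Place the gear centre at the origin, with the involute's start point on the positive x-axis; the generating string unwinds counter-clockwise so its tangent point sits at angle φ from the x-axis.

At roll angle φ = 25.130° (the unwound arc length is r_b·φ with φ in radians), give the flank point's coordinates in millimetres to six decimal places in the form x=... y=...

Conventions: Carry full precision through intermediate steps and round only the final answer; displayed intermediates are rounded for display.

x=38.933324 y=0.983932

topology: single-mesh involute geometry — m = 1.903, N = 40
pitch radius r_p = m·N/2 = 1.903·40/2 = 38.060000
base radius r_b = r_p·cos α = 38.060000·cos 20.430° = 35.666001
roll angle φ = 25.130° = 0.43860124 rad
x = r_b·(cos φ + φ·sin φ) = 38.933324
y = r_b·(sin φ − φ·cos φ) = 0.983932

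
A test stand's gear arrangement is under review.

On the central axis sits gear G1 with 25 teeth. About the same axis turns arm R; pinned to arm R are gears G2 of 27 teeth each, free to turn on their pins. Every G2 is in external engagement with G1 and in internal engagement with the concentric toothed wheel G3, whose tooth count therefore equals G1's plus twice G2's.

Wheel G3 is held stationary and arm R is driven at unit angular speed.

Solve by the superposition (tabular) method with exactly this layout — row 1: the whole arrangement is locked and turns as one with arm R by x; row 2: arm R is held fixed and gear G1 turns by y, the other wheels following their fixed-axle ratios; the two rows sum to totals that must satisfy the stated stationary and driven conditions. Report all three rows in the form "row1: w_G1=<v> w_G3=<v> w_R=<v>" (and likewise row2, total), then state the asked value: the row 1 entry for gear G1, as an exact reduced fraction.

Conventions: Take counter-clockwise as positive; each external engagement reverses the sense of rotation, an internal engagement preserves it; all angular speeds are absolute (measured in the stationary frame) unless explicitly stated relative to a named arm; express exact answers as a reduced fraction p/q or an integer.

row1: w_G1=1 w_G3=1 w_R=1
row2: w_G1=79/25 w_G3=-1 w_R=0
total: w_G1=104/25 w_G3=0 w_R=1
asked value: 1

class = planetary set [G3 = 25+2·27 = 79; Willis about the carrier]
row 1 (train locked, turned with arm): all members turn x
row 2 — arm fixed, fixed-axis ratios: sun y, ring −(25/79)·y, arm 0
boundary: total ω_ring = x − (25/79)·y = 0 and total ω_arm = x = 1  ⇒  y = 79/25, x = 1
row 2 ring = −(25/79)·79/25 = -1
totals (row 1 + row 2): sun 1 + 79/25 = 104/25, ring 1 + (-1) = 0, arm 1 + 0 = 1
asked cell (row1, sun) = 1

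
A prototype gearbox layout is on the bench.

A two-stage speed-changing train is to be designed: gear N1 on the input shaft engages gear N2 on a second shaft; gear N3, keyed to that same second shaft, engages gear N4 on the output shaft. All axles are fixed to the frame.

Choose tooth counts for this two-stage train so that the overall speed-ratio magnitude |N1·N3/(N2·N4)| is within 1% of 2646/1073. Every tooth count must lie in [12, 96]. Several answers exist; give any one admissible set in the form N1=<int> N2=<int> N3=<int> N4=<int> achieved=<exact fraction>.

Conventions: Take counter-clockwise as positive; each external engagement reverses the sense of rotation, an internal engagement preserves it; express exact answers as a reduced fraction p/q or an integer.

N1=42 N2=29 N3=63 N4=37 achieved=2646/1073

design class (target 2646/1073): fixed-axis compound train
target = 2646/1073 in lowest terms: an exact hit needs N1·N3 = k·2646 and N2·N4 = k·1073 for one integer k, every count in [12, 96]; additionally prefer no 1:1 stage (N1 ≠ N2, N3 ≠ N4)
k = 1: N1·N3 = 2646 = 42·63, N2·N4 = 1073 = 29·37
achieved = 42·63/(29·37) = 2646/1073; |achieved − target| = 0 ≤ 1323/53650 ✓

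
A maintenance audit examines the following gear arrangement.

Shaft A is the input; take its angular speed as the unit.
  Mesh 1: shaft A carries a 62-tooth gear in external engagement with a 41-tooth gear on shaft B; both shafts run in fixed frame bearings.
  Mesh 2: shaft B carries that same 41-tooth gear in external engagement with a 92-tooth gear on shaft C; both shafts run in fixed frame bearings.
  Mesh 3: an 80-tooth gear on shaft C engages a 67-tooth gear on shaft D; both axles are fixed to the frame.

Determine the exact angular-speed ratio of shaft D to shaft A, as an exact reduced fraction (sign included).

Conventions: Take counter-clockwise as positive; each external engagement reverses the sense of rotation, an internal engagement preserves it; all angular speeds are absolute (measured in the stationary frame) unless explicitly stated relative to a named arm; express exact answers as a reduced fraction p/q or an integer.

-1240/1541

class = fixed-axis compound train [3 meshes; 3 ratios multiply, 3 sense flips]
mesh 1 [62T→41T]: running ratio 62/41, sense −
mesh 2 [41T→92T]: running ratio 31/46, sense +
mesh 3 [80T→67T]: running ratio 1240/1541, sense −
ω_out/ω_in = -1240/1541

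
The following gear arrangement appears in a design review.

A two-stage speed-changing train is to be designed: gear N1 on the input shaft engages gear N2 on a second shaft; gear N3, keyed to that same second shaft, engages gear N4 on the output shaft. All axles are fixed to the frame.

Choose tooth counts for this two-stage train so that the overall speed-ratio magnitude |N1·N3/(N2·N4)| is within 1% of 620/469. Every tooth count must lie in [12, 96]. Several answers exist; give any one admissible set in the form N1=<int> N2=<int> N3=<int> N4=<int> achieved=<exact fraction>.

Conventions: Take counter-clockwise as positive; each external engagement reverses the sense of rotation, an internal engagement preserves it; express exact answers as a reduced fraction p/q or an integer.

design class (target 620/469): fixed-axis compound train
target = 620/469 in lowest terms: an exact hit needs N1·N3 = k·620 and N2·N4 = k·469 for one integer k, every count in [12, 96]; additionally prefer no 1:1 stage (N1 ≠ N2, N3 ≠ N4)
k = 1: no 1:1-free in-range split of k·620 and k·469 into factor pairs; take k = 2
k = 2: N1·N3 = 1240 = 20·62, N2·N4 = 938 = 14·67
achieved = 20·62/(14·67) = 620/469; |achieved − target| = 0 ≤ 31/2345 ✓

N1=20 N2=14 N3=62 N4=67 achieved=620/469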